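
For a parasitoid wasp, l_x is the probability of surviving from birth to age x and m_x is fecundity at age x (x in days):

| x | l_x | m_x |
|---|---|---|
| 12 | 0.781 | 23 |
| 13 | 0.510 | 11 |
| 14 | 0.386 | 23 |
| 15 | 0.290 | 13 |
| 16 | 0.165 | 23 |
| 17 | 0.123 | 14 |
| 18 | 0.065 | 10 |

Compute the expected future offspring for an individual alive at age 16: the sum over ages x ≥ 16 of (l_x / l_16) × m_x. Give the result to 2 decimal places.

37.38

l_16 = 0.165. Conditional survival from age 16 to x is l_x / l_16.
  x=16: (0.165/0.165) × 23 = 23.0000
  x=17: (0.123/0.165) × 14 = 10.4364
  x=18: (0.065/0.165) × 10 = 3.9394
Sum = 23.0000 + 10.4364 + 3.9394 = 37.3758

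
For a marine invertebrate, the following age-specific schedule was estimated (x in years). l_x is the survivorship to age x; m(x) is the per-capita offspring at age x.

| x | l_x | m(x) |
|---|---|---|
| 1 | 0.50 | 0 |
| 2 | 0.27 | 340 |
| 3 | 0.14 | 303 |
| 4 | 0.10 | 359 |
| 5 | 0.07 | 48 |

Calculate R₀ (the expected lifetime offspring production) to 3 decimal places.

R₀ = Σ l_x m(x):
  age 1: 0.50 × 0 = 0.0000
  age 2: 0.27 × 340 = 91.8000
  age 3: 0.14 × 303 = 42.4200
  age 4: 0.10 × 359 = 35.9000
  age 5: 0.07 × 48 = 3.3600
R₀ = 0.0000 + 91.8000 + 42.4200 + 35.9000 + 3.3600 = 173.4800

173.480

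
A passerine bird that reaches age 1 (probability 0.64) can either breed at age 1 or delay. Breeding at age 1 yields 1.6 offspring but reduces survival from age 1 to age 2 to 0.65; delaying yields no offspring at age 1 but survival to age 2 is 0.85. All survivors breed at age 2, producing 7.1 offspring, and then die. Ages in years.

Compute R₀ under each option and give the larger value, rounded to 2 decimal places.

breed at age 1: R₀ = 0.64 × (1.6 + 0.65 × 7.1) = 0.64 × 6.2150 = 3.9776
delay to age 2: R₀ = 0.64 × (0.85 × 7.1) = 0.64 × 6.0350 = 3.8624
Higher: breed at age 1 (3.9776).

3.98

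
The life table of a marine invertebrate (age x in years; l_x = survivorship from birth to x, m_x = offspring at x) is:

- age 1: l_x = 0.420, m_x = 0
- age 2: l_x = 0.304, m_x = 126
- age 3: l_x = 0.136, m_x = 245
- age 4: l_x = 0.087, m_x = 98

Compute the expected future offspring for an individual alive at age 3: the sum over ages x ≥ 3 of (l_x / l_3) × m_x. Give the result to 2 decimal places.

307.69

l_3 = 0.136. Conditional survival from age 3 to x is l_x / l_3.
  x=3: (0.136/0.136) × 245 = 245.0000
  x=4: (0.087/0.136) × 98 = 62.6912
Sum = 245.0000 + 62.6912 = 307.6912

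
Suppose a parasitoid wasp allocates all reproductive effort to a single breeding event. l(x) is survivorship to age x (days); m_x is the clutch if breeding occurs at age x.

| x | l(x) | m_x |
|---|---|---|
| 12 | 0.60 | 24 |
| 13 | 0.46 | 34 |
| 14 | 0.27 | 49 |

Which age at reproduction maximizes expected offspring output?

Expected offspring if breeding at age x = l(x) × m_x:
  age 12: 0.60 × 24 = 14.400
  age 13: 0.46 × 34 = 15.640
  age 14: 0.27 × 49 = 13.230
Maximum at age 13 (15.640).

13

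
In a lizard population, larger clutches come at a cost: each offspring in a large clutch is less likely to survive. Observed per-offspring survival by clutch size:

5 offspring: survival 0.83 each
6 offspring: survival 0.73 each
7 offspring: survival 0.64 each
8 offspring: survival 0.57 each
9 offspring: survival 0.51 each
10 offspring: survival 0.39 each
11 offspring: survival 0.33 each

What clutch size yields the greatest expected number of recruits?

Expected recruits = c × s(c):
  c=5: 5 × 0.83 = 4.150
  c=6: 6 × 0.73 = 4.380
  c=7: 7 × 0.64 = 4.480
  c=8: 8 × 0.57 = 4.560
  c=9: 9 × 0.51 = 4.590
  c=10: 10 × 0.39 = 3.900
  c=11: 11 × 0.33 = 3.630
Maximum at c = 9 (4.590 recruits).

9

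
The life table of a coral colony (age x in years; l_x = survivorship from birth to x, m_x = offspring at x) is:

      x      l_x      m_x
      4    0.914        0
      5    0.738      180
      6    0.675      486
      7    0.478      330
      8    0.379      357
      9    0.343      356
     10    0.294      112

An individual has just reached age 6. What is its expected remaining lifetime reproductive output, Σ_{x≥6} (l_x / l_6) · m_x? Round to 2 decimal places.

1149.82

l_6 = 0.675. Conditional survival from age 6 to x is l_x / l_6.
  x=6: (0.675/0.675) × 486 = 486.0000
  x=7: (0.478/0.675) × 330 = 233.6889
  x=8: (0.379/0.675) × 357 = 200.4489
  x=9: (0.343/0.675) × 356 = 180.9007
  x=10: (0.294/0.675) × 112 = 48.7822
Sum = 486.0000 + 233.6889 + 200.4489 + 180.9007 + 48.7822 = 1149.8207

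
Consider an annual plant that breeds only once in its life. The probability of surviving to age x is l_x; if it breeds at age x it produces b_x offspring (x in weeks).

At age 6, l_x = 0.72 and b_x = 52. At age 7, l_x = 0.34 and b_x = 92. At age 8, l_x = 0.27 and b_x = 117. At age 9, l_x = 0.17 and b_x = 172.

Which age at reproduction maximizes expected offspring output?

Expected offspring if breeding at age x = l_x × b_x:
  age 6: 0.72 × 52 = 37.440
  age 7: 0.34 × 92 = 31.280
  age 8: 0.27 × 117 = 31.590
  age 9: 0.17 × 172 = 29.240
Maximum at age 6 (37.440).

6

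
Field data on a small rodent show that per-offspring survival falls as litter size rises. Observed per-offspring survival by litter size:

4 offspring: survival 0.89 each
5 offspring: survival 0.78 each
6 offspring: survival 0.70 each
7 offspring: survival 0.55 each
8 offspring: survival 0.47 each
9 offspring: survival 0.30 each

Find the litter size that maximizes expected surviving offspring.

Expected surviving offspring = c × s(c):
  c=4: 4 × 0.89 = 3.560
  c=5: 5 × 0.78 = 3.900
  c=6: 6 × 0.70 = 4.200
  c=7: 7 × 0.55 = 3.850
  c=8: 8 × 0.47 = 3.760
  c=9: 9 × 0.30 = 2.700
Maximum at c = 6 (4.200 surviving offspring).

6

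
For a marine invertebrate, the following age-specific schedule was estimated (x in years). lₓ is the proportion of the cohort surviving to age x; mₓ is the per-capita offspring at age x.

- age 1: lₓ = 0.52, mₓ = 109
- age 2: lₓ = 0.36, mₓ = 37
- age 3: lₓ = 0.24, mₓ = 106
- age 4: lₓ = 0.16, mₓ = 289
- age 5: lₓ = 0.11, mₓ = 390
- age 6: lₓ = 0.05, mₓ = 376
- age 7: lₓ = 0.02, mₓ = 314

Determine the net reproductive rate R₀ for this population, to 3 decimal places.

R₀ = Σ lₓ mₓ:
  age 1: 0.52 × 109 = 56.6800
  age 2: 0.36 × 37 = 13.3200
  age 3: 0.24 × 106 = 25.4400
  age 4: 0.16 × 289 = 46.2400
  age 5: 0.11 × 390 = 42.9000
  age 6: 0.05 × 376 = 18.8000
  age 7: 0.02 × 314 = 6.2800
R₀ = 56.6800 + 13.3200 + 25.4400 + 46.2400 + 42.9000 + 18.8000 + 6.2800 = 209.6600

209.660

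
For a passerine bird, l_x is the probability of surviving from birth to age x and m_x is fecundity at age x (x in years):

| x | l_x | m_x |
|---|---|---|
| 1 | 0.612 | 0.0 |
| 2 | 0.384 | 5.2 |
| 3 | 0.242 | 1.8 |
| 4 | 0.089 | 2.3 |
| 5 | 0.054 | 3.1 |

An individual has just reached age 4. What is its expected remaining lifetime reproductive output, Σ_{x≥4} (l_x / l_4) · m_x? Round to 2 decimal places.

l_4 = 0.089. Conditional survival from age 4 to x is l_x / l_4.
  x=4: (0.089/0.089) × 2.3 = 2.3000
  x=5: (0.054/0.089) × 3.1 = 1.8809
Sum = 2.3000 + 1.8809 = 4.1809

4.18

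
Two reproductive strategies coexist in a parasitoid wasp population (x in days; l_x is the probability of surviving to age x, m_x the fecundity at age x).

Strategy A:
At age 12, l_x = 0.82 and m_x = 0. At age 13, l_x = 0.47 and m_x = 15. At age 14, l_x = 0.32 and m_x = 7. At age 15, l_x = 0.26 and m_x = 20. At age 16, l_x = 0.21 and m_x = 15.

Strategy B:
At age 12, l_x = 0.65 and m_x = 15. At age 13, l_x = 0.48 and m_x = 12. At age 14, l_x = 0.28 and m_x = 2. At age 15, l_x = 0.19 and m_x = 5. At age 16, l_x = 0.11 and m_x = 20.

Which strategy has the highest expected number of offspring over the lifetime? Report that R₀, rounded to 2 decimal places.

Strategy A: R₀ = 0.82×0 + 0.47×15 + 0.32×7 + 0.26×20 + 0.21×15 = 17.6400
Strategy B: R₀ = 0.65×15 + 0.48×12 + 0.28×2 + 0.19×5 + 0.11×20 = 19.2200
Highest R₀: strategy B with 19.2200.

19.22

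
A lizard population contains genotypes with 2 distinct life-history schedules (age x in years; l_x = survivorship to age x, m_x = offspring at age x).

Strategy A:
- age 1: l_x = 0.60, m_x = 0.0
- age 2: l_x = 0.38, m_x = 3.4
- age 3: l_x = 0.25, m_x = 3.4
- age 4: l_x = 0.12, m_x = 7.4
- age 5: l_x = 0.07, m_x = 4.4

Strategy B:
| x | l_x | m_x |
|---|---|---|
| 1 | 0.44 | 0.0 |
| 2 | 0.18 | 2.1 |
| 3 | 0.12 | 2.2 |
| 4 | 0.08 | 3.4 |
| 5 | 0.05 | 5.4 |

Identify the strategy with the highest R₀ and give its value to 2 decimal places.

3.34

Strategy A: R₀ = 0.60×0.0 + 0.38×3.4 + 0.25×3.4 + 0.12×7.4 + 0.07×4.4 = 3.3380
Strategy B: R₀ = 0.44×0.0 + 0.18×2.1 + 0.12×2.2 + 0.08×3.4 + 0.05×5.4 = 1.1840
Highest R₀: strategy A with 3.3380.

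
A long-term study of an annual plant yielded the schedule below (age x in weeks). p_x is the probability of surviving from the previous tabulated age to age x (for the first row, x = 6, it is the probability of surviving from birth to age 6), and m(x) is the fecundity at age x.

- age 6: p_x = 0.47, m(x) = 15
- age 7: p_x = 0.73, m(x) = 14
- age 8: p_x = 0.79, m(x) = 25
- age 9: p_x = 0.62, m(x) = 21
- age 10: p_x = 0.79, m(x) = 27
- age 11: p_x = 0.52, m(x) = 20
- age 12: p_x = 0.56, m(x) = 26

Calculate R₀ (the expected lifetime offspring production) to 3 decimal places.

28.129

Survivorship from birth: l_x = p_6·p_7·…·p_x.
  l_6 = 0.47000
  l_7 = 0.34310
  l_8 = 0.27105
  l_9 = 0.16805
  l_10 = 0.13276
  l_11 = 0.06904
  l_12 = 0.03866
R₀ = Σ l_x m(x):
  age 6: 0.47000 × 15 = 7.0500
  age 7: 0.34310 × 14 = 4.8034
  age 8: 0.27105 × 25 = 6.7763
  age 9: 0.16805 × 21 = 3.5291
  age 10: 0.13276 × 27 = 3.5845
  age 11: 0.06904 × 20 = 1.3808
  age 12: 0.03866 × 26 = 1.0052
R₀ = 7.0500 + 4.8034 + 6.7763 + 3.5291 + 3.5845 + 1.3808 + 1.0052 = 28.1292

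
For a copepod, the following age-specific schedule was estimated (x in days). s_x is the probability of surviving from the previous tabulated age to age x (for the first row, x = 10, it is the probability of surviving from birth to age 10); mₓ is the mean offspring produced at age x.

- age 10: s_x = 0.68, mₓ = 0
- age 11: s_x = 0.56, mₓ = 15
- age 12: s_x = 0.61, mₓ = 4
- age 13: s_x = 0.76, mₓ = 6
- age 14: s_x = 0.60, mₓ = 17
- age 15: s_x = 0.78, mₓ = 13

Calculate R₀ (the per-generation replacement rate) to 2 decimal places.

Survivorship from birth: l_x = s_10·s_11·…·s_x.
  l_10 = 0.68000
  l_11 = 0.38080
  l_12 = 0.23229
  l_13 = 0.17654
  l_14 = 0.10592
  l_15 = 0.08262
R₀ = Σ l_x mₓ:
  age 10: 0.68000 × 0 = 0.0000
  age 11: 0.38080 × 15 = 5.7120
  age 12: 0.23229 × 4 = 0.9292
  age 13: 0.17654 × 6 = 1.0592
  age 14: 0.10592 × 17 = 1.8006
  age 15: 0.08262 × 13 = 1.0741
R₀ = 0.0000 + 5.7120 + 0.9292 + 1.0592 + 1.8006 + 1.0741 = 10.5751

10.58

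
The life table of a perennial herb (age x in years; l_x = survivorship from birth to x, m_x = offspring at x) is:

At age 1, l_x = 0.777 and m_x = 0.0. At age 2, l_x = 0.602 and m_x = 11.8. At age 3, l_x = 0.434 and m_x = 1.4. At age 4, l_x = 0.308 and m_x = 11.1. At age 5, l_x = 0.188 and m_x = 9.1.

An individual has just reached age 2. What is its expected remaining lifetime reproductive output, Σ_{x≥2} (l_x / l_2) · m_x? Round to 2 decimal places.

21.33

l_2 = 0.602. Conditional survival from age 2 to x is l_x / l_2.
  x=2: (0.602/0.602) × 11.8 = 11.8000
  x=3: (0.434/0.602) × 1.4 = 1.0093
  x=4: (0.308/0.602) × 11.1 = 5.6791
  x=5: (0.188/0.602) × 9.1 = 2.8419
Sum = 11.8000 + 1.0093 + 5.6791 + 2.8419 = 21.3302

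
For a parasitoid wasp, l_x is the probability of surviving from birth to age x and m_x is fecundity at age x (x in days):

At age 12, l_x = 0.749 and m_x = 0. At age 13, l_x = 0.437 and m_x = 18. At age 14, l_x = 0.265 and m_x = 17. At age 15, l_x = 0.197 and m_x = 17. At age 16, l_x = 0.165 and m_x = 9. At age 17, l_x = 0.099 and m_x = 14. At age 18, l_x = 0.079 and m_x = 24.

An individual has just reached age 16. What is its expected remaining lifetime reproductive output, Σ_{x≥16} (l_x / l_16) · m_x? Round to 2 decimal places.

l_16 = 0.165. Conditional survival from age 16 to x is l_x / l_16.
  x=16: (0.165/0.165) × 9 = 9.0000
  x=17: (0.099/0.165) × 14 = 8.4000
  x=18: (0.079/0.165) × 24 = 11.4909
Sum = 9.0000 + 8.4000 + 11.4909 = 28.8909

28.89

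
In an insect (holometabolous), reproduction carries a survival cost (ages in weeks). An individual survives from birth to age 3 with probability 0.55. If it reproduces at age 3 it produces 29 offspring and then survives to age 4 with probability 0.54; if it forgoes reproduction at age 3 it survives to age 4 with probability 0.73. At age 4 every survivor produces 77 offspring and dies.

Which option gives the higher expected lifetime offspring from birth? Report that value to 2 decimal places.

breed at age 3: R₀ = 0.55 × (29 + 0.54 × 77) = 0.55 × 70.5800 = 38.8190
delay to age 4: R₀ = 0.55 × (0.73 × 77) = 0.55 × 56.2100 = 30.9155
Higher: breed at age 3 (38.8190).

38.82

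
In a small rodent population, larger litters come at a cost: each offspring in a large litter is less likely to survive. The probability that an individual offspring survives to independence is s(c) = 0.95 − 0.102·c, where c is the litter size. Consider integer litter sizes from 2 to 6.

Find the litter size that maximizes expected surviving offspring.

5

Expected surviving offspring = c × s(c):
  c=2: 2 × 0.746 = 1.492
  c=3: 3 × 0.644 = 1.932
  c=4: 4 × 0.542 = 2.168
  c=5: 5 × 0.440 = 2.200
  c=6: 6 × 0.338 = 2.028
Maximum at c = 5 (2.200 surviving offspring).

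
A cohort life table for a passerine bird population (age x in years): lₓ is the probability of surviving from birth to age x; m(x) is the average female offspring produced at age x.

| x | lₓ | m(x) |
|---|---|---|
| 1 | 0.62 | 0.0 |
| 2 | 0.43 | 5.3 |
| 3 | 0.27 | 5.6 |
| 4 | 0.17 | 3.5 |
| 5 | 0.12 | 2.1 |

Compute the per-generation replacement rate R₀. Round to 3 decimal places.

4.638

R₀ = Σ lₓ m(x):
  age 1: 0.62 × 0.0 = 0.0000
  age 2: 0.43 × 5.3 = 2.2790
  age 3: 0.27 × 5.6 = 1.5120
  age 4: 0.17 × 3.5 = 0.5950
  age 5: 0.12 × 2.1 = 0.2520
R₀ = 0.0000 + 2.2790 + 1.5120 + 0.5950 + 0.2520 = 4.6380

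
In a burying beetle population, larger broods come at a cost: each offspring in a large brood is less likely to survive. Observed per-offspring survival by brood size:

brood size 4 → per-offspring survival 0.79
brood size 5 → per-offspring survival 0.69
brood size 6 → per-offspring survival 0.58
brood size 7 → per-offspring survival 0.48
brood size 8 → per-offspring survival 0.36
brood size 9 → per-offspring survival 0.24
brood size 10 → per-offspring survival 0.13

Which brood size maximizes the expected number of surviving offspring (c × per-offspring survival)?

Expected surviving offspring = c × s(c):
  c=4: 4 × 0.79 = 3.160
  c=5: 5 × 0.69 = 3.450
  c=6: 6 × 0.58 = 3.480
  c=7: 7 × 0.48 = 3.360
  c=8: 8 × 0.36 = 2.880
  c=9: 9 × 0.24 = 2.160
  c=10: 10 × 0.13 = 1.300
Maximum at c = 6 (3.480 surviving offspring).

6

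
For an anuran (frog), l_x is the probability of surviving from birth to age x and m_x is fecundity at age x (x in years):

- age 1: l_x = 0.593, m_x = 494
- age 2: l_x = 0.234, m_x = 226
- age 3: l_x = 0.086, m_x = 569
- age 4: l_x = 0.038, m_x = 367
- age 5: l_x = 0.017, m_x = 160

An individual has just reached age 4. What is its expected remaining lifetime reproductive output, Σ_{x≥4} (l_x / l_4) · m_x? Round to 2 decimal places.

l_4 = 0.038. Conditional survival from age 4 to x is l_x / l_4.
  x=4: (0.038/0.038) × 367 = 367.0000
  x=5: (0.017/0.038) × 160 = 71.5789
Sum = 367.0000 + 71.5789 = 438.5789

438.58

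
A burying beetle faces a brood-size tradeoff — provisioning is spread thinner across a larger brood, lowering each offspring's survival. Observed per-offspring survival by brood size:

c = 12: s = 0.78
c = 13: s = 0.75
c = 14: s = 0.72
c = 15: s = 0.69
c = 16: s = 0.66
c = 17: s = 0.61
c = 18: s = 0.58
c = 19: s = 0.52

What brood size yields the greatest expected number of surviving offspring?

Expected surviving offspring = c × s(c):
  c=12: 12 × 0.78 = 9.360
  c=13: 13 × 0.75 = 9.750
  c=14: 14 × 0.72 = 10.080
  c=15: 15 × 0.69 = 10.350
  c=16: 16 × 0.66 = 10.560
  c=17: 17 × 0.61 = 10.370
  c=18: 18 × 0.58 = 10.440
  c=19: 19 × 0.52 = 9.880
Maximum at c = 16 (10.560 surviving offspring).

16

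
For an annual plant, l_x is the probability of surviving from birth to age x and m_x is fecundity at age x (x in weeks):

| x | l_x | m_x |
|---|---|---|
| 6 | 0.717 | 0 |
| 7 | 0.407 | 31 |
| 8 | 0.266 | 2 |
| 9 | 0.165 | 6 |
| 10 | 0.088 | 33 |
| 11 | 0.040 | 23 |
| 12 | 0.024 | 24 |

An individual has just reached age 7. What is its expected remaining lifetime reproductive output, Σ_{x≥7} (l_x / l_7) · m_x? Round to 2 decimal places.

l_7 = 0.407. Conditional survival from age 7 to x is l_x / l_7.
  x=7: (0.407/0.407) × 31 = 31.0000
  x=8: (0.266/0.407) × 2 = 1.3071
  x=9: (0.165/0.407) × 6 = 2.4324
  x=10: (0.088/0.407) × 33 = 7.1351
  x=11: (0.040/0.407) × 23 = 2.2604
  x=12: (0.024/0.407) × 24 = 1.4152
Sum = 31.0000 + 1.3071 + 2.4324 + 7.1351 + 2.2604 + 1.4152 = 45.5504

45.55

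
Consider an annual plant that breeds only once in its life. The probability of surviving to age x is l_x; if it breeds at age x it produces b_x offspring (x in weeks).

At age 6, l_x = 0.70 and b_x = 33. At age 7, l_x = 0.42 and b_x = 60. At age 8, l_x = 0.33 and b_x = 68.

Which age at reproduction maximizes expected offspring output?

Expected offspring if breeding at age x = l_x × b_x:
  age 6: 0.70 × 33 = 23.100
  age 7: 0.42 × 60 = 25.200
  age 8: 0.33 × 68 = 22.440
Maximum at age 7 (25.200).

7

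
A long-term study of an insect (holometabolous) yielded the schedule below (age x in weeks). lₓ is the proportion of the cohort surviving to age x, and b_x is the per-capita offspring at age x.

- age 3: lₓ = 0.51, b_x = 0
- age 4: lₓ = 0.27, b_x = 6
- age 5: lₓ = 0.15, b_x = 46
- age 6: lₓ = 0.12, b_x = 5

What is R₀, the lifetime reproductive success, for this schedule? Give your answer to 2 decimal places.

R₀ = Σ lₓ b_x:
  age 3: 0.51 × 0 = 0.0000
  age 4: 0.27 × 6 = 1.6200
  age 5: 0.15 × 46 = 6.9000
  age 6: 0.12 × 5 = 0.6000
R₀ = 0.0000 + 1.6200 + 6.9000 + 0.6000 = 9.1200

9.12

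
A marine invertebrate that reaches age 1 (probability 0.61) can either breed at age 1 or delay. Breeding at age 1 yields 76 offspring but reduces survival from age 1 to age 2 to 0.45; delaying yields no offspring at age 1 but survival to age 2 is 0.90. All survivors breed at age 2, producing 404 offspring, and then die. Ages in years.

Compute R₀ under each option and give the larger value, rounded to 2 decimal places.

221.80

breed at age 1: R₀ = 0.61 × (76 + 0.45 × 404) = 0.61 × 257.8000 = 157.2580
delay to age 2: R₀ = 0.61 × (0.90 × 404) = 0.61 × 363.6000 = 221.7960
Higher: delay to age 2 (221.7960).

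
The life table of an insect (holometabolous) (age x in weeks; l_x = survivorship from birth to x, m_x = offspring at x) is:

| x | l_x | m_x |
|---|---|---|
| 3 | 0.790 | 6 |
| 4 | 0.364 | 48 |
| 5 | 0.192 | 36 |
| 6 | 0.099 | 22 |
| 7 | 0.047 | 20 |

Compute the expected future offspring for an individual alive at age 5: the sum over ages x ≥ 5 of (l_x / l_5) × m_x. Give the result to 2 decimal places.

l_5 = 0.192. Conditional survival from age 5 to x is l_x / l_5.
  x=5: (0.192/0.192) × 36 = 36.0000
  x=6: (0.099/0.192) × 22 = 11.3438
  x=7: (0.047/0.192) × 20 = 4.8958
Sum = 36.0000 + 11.3438 + 4.8958 = 52.2396

52.24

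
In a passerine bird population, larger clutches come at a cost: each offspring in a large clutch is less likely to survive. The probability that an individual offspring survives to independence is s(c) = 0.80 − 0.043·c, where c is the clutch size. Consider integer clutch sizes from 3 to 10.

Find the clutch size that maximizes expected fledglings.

Expected fledglings = c × s(c):
  c=3: 3 × 0.671 = 2.013
  c=4: 4 × 0.628 = 2.512
  c=5: 5 × 0.585 = 2.925
  c=6: 6 × 0.542 = 3.252
  c=7: 7 × 0.499 = 3.493
  c=8: 8 × 0.456 = 3.648
  c=9: 9 × 0.413 = 3.717
  c=10: 10 × 0.370 = 3.700
Maximum at c = 9 (3.717 fledglings).

9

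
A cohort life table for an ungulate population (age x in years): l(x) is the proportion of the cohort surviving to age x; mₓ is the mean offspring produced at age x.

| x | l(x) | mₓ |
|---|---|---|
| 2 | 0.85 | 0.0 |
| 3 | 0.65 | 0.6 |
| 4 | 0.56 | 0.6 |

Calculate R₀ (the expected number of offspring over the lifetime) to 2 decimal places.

0.73

R₀ = Σ l(x) mₓ:
  age 2: 0.85 × 0.0 = 0.0000
  age 3: 0.65 × 0.6 = 0.3900
  age 4: 0.56 × 0.6 = 0.3360
R₀ = 0.0000 + 0.3900 + 0.3360 = 0.7260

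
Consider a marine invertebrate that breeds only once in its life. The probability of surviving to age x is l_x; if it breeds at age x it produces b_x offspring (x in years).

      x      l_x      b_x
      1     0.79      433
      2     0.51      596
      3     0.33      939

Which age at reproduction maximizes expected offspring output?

1

Expected offspring if breeding at age x = l_x × b_x:
  age 1: 0.79 × 433 = 342.070
  age 2: 0.51 × 596 = 303.960
  age 3: 0.33 × 939 = 309.870
Maximum at age 1 (342.070).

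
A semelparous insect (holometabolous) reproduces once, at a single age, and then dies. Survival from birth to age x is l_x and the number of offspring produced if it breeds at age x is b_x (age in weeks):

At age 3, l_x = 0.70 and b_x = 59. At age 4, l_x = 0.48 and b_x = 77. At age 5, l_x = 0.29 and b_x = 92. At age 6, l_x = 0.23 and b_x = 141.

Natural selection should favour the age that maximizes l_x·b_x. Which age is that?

3

Expected offspring if breeding at age x = l_x × b_x:
  age 3: 0.70 × 59 = 41.300
  age 4: 0.48 × 77 = 36.960
  age 5: 0.29 × 92 = 26.680
  age 6: 0.23 × 141 = 32.430
Maximum at age 3 (41.300).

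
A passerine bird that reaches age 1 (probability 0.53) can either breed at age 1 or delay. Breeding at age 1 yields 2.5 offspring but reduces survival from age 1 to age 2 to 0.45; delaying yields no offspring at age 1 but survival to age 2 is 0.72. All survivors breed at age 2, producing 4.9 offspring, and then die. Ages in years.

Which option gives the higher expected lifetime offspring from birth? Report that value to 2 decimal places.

breed at age 1: R₀ = 0.53 × (2.5 + 0.45 × 4.9) = 0.53 × 4.7050 = 2.4937
delay to age 2: R₀ = 0.53 × (0.72 × 4.9) = 0.53 × 3.5280 = 1.8698
Higher: breed at age 1 (2.4937).

2.49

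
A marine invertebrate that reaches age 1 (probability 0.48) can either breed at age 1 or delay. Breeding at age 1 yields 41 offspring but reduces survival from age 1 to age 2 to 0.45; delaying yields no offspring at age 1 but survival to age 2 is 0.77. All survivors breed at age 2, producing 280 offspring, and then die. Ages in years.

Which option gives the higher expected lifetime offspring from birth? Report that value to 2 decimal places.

103.49

breed at age 1: R₀ = 0.48 × (41 + 0.45 × 280) = 0.48 × 167.0000 = 80.1600
delay to age 2: R₀ = 0.48 × (0.77 × 280) = 0.48 × 215.6000 = 103.4880
Higher: delay to age 2 (103.4880).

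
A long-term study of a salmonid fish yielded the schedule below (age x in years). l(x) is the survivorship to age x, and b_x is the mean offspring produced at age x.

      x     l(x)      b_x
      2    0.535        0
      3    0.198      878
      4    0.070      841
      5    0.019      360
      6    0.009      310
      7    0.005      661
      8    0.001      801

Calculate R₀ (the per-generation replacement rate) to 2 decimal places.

R₀ = Σ l(x) b_x:
  age 2: 0.535 × 0 = 0.0000
  age 3: 0.198 × 878 = 173.8440
  age 4: 0.070 × 841 = 58.8700
  age 5: 0.019 × 360 = 6.8400
  age 6: 0.009 × 310 = 2.7900
  age 7: 0.005 × 661 = 3.3050
  age 8: 0.001 × 801 = 0.8010
R₀ = 0.0000 + 173.8440 + 58.8700 + 6.8400 + 2.7900 + 3.3050 + 0.8010 = 246.4500

246.45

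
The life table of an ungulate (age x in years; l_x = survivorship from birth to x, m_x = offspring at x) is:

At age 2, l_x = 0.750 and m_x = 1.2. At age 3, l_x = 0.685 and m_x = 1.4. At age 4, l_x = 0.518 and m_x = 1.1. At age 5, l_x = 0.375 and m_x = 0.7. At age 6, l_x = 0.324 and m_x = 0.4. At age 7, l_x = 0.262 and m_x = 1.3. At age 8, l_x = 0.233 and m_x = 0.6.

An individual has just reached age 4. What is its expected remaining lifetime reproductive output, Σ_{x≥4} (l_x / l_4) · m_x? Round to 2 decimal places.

l_4 = 0.518. Conditional survival from age 4 to x is l_x / l_4.
  x=4: (0.518/0.518) × 1.1 = 1.1000
  x=5: (0.375/0.518) × 0.7 = 0.5068
  x=6: (0.324/0.518) × 0.4 = 0.2502
  x=7: (0.262/0.518) × 1.3 = 0.6575
  x=8: (0.233/0.518) × 0.6 = 0.2699
Sum = 1.1000 + 0.5068 + 0.2502 + 0.6575 + 0.2699 = 2.7844

2.78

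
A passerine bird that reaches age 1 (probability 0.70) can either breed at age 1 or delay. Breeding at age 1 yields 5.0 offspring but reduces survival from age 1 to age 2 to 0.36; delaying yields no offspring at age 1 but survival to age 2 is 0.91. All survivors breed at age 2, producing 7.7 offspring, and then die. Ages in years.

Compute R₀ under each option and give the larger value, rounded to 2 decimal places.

breed at age 1: R₀ = 0.70 × (5.0 + 0.36 × 7.7) = 0.70 × 7.7720 = 5.4404
delay to age 2: R₀ = 0.70 × (0.91 × 7.7) = 0.70 × 7.0070 = 4.9049
Higher: breed at age 1 (5.4404).

5.44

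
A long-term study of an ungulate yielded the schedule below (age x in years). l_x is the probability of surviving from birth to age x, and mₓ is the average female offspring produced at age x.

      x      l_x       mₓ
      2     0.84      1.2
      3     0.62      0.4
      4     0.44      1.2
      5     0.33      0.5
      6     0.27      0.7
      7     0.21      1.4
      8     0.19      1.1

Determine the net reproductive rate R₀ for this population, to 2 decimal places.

2.64

R₀ = Σ l_x mₓ:
  age 2: 0.84 × 1.2 = 1.0080
  age 3: 0.62 × 0.4 = 0.2480
  age 4: 0.44 × 1.2 = 0.5280
  age 5: 0.33 × 0.5 = 0.1650
  age 6: 0.27 × 0.7 = 0.1890
  age 7: 0.21 × 1.4 = 0.2940
  age 8: 0.19 × 1.1 = 0.2090
R₀ = 1.0080 + 0.2480 + 0.5280 + 0.1650 + 0.1890 + 0.2940 + 0.2090 = 2.6410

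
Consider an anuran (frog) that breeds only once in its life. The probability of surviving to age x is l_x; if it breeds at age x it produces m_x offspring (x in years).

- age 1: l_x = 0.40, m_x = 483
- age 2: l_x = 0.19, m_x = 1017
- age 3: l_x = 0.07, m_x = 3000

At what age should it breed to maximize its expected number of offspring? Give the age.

Expected offspring if breeding at age x = l_x × m_x:
  age 1: 0.40 × 483 = 193.200
  age 2: 0.19 × 1017 = 193.230
  age 3: 0.07 × 3000 = 210.000
Maximum at age 3 (210.000).

3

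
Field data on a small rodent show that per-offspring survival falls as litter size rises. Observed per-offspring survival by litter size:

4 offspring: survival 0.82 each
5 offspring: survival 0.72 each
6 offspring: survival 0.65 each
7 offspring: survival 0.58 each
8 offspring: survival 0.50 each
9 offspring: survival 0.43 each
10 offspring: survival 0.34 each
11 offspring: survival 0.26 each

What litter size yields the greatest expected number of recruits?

7

Expected recruits = c × s(c):
  c=4: 4 × 0.82 = 3.280
  c=5: 5 × 0.72 = 3.600
  c=6: 6 × 0.65 = 3.900
  c=7: 7 × 0.58 = 4.060
  c=8: 8 × 0.50 = 4.000
  c=9: 9 × 0.43 = 3.870
  c=10: 10 × 0.34 = 3.400
  c=11: 11 × 0.26 = 2.860
Maximum at c = 7 (4.060 recruits).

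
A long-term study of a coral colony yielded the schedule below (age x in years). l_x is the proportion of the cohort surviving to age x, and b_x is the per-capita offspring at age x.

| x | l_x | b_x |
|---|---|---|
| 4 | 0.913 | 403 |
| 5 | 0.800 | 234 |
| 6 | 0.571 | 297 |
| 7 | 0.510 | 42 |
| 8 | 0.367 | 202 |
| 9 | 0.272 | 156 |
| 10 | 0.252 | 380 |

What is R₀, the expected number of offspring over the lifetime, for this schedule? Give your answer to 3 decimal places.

R₀ = Σ l_x b_x:
  age 4: 0.913 × 403 = 367.9390
  age 5: 0.800 × 234 = 187.2000
  age 6: 0.571 × 297 = 169.5870
  age 7: 0.510 × 42 = 21.4200
  age 8: 0.367 × 202 = 74.1340
  age 9: 0.272 × 156 = 42.4320
  age 10: 0.252 × 380 = 95.7600
R₀ = 367.9390 + 187.2000 + 169.5870 + 21.4200 + 74.1340 + 42.4320 + 95.7600 = 958.4720

958.472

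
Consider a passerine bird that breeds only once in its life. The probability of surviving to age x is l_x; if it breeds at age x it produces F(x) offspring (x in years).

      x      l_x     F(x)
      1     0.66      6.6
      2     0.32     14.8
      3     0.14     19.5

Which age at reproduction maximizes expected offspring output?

2

Expected offspring if breeding at age x = l_x × F(x):
  age 1: 0.66 × 6.6 = 4.356
  age 2: 0.32 × 14.8 = 4.736
  age 3: 0.14 × 19.5 = 2.730
Maximum at age 2 (4.736).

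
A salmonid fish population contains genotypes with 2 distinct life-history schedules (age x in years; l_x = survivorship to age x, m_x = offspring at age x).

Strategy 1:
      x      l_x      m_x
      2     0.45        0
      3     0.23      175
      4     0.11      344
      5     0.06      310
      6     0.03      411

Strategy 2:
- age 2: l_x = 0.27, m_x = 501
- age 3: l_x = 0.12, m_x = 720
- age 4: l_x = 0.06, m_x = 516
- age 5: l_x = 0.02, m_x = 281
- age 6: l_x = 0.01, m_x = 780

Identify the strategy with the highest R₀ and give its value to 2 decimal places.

Strategy 1: R₀ = 0.45×0 + 0.23×175 + 0.11×344 + 0.06×310 + 0.03×411 = 109.0200
Strategy 2: R₀ = 0.27×501 + 0.12×720 + 0.06×516 + 0.02×281 + 0.01×780 = 266.0500
Highest R₀: strategy 2 with 266.0500.

266.05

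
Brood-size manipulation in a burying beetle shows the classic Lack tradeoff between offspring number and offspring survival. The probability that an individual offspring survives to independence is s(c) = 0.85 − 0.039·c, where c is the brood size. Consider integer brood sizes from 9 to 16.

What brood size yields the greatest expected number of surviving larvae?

Expected surviving larvae = c × s(c):
  c=9: 9 × 0.499 = 4.491
  c=10: 10 × 0.460 = 4.600
  c=11: 11 × 0.421 = 4.631
  c=12: 12 × 0.382 = 4.584
  c=13: 13 × 0.343 = 4.459
  c=14: 14 × 0.304 = 4.256
  c=15: 15 × 0.265 = 3.975
  c=16: 16 × 0.226 = 3.616
Maximum at c = 11 (4.631 surviving larvae).

11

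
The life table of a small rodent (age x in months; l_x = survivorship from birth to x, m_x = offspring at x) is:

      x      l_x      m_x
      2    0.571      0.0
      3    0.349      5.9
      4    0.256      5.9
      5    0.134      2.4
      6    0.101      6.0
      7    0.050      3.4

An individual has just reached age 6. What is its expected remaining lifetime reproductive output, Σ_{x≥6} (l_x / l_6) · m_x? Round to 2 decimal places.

7.68

l_6 = 0.101. Conditional survival from age 6 to x is l_x / l_6.
  x=6: (0.101/0.101) × 6.0 = 6.0000
  x=7: (0.050/0.101) × 3.4 = 1.6832
Sum = 6.0000 + 1.6832 = 7.6832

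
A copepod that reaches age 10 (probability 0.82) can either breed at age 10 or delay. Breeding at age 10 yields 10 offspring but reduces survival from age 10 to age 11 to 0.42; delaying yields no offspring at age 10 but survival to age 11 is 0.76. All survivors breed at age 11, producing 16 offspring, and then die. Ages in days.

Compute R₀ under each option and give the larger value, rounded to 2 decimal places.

13.71

breed at age 10: R₀ = 0.82 × (10 + 0.42 × 16) = 0.82 × 16.7200 = 13.7104
delay to age 11: R₀ = 0.82 × (0.76 × 16) = 0.82 × 12.1600 = 9.9712
Higher: breed at age 10 (13.7104).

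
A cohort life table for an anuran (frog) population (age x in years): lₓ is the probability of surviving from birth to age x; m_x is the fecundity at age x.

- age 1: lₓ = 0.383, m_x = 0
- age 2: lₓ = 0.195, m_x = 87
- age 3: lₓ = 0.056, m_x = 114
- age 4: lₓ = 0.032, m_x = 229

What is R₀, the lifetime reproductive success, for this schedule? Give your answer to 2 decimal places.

R₀ = Σ lₓ m_x:
  age 1: 0.383 × 0 = 0.0000
  age 2: 0.195 × 87 = 16.9650
  age 3: 0.056 × 114 = 6.3840
  age 4: 0.032 × 229 = 7.3280
R₀ = 0.0000 + 16.9650 + 6.3840 + 7.3280 = 30.6770

30.68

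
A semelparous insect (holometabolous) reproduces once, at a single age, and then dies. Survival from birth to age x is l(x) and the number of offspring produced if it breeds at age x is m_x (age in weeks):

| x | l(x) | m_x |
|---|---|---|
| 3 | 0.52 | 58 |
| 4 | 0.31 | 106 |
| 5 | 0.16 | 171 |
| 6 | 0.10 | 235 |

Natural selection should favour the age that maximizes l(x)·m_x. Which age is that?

Expected offspring if breeding at age x = l(x) × m_x:
  age 3: 0.52 × 58 = 30.160
  age 4: 0.31 × 106 = 32.860
  age 5: 0.16 × 171 = 27.360
  age 6: 0.10 × 235 = 23.500
Maximum at age 4 (32.860).

4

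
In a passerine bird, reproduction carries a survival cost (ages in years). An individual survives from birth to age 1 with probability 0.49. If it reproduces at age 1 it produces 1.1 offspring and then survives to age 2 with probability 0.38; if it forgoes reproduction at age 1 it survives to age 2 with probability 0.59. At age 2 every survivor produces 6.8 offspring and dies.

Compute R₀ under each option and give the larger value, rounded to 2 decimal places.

1.97

breed at age 1: R₀ = 0.49 × (1.1 + 0.38 × 6.8) = 0.49 × 3.6840 = 1.8052
delay to age 2: R₀ = 0.49 × (0.59 × 6.8) = 0.49 × 4.0120 = 1.9659
Higher: delay to age 2 (1.9659).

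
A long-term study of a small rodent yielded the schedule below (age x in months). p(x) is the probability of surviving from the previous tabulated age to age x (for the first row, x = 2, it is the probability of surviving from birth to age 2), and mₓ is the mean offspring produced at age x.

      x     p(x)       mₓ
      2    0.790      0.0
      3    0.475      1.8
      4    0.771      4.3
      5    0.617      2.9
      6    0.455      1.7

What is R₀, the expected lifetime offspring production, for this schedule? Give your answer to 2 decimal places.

2.58

Survivorship from birth: l_x = p_2·p_3·…·p_x.
  l_2 = 0.79000
  l_3 = 0.37525
  l_4 = 0.28932
  l_5 = 0.17851
  l_6 = 0.08122
R₀ = Σ l_x mₓ:
  age 2: 0.79000 × 0.0 = 0.0000
  age 3: 0.37525 × 1.8 = 0.6754
  age 4: 0.28932 × 4.3 = 1.2441
  age 5: 0.17851 × 2.9 = 0.5177
  age 6: 0.08122 × 1.7 = 0.1381
R₀ = 0.0000 + 0.6754 + 1.2441 + 0.5177 + 0.1381 = 2.5753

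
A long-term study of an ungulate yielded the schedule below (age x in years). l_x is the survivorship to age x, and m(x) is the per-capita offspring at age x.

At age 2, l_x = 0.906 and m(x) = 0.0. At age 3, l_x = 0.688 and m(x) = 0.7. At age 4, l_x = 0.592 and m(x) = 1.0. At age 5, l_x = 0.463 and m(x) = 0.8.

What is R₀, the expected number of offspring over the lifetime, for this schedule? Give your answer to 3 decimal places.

R₀ = Σ l_x m(x):
  age 2: 0.906 × 0.0 = 0.0000
  age 3: 0.688 × 0.7 = 0.4816
  age 4: 0.592 × 1.0 = 0.5920
  age 5: 0.463 × 0.8 = 0.3704
R₀ = 0.0000 + 0.4816 + 0.5920 + 0.3704 = 1.4440

1.444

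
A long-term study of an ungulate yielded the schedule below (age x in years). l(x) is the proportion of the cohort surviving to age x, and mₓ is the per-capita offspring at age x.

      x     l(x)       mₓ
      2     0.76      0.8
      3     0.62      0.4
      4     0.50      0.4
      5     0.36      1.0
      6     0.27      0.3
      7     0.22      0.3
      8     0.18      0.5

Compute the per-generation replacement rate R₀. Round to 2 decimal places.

1.65

R₀ = Σ l(x) mₓ:
  age 2: 0.76 × 0.8 = 0.6080
  age 3: 0.62 × 0.4 = 0.2480
  age 4: 0.50 × 0.4 = 0.2000
  age 5: 0.36 × 1.0 = 0.3600
  age 6: 0.27 × 0.3 = 0.0810
  age 7: 0.22 × 0.3 = 0.0660
  age 8: 0.18 × 0.5 = 0.0900
R₀ = 0.6080 + 0.2480 + 0.2000 + 0.3600 + 0.0810 + 0.0660 + 0.0900 = 1.6530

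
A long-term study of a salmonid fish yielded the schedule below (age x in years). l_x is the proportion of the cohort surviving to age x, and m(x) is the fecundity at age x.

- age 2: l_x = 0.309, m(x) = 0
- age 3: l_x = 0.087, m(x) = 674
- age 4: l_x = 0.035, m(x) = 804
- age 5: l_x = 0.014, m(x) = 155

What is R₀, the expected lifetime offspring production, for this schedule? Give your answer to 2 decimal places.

R₀ = Σ l_x m(x):
  age 2: 0.309 × 0 = 0.0000
  age 3: 0.087 × 674 = 58.6380
  age 4: 0.035 × 804 = 28.1400
  age 5: 0.014 × 155 = 2.1700
R₀ = 0.0000 + 58.6380 + 28.1400 + 2.1700 = 88.9480

88.95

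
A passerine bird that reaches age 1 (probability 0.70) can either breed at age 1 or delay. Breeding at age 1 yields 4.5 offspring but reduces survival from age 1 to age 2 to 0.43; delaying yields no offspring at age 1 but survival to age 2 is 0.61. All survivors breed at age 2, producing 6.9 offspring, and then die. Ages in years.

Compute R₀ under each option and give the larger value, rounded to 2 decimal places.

breed at age 1: R₀ = 0.70 × (4.5 + 0.43 × 6.9) = 0.70 × 7.4670 = 5.2269
delay to age 2: R₀ = 0.70 × (0.61 × 6.9) = 0.70 × 4.2090 = 2.9463
Higher: breed at age 1 (5.2269).

5.23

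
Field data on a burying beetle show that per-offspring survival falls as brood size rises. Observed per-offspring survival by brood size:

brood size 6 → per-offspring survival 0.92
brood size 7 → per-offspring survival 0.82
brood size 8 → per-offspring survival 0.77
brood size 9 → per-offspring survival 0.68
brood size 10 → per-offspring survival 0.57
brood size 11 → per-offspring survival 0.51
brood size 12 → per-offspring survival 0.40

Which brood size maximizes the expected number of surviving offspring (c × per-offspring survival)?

Expected surviving offspring = c × s(c):
  c=6: 6 × 0.92 = 5.520
  c=7: 7 × 0.82 = 5.740
  c=8: 8 × 0.77 = 6.160
  c=9: 9 × 0.68 = 6.120
  c=10: 10 × 0.57 = 5.700
  c=11: 11 × 0.51 = 5.610
  c=12: 12 × 0.40 = 4.800
Maximum at c = 8 (6.160 surviving offspring).

8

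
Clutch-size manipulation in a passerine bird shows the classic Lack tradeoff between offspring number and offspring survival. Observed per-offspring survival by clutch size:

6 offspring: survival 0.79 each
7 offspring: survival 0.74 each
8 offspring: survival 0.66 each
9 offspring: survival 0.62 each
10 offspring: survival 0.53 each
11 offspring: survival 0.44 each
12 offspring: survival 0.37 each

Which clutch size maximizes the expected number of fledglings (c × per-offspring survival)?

Expected fledglings = c × s(c):
  c=6: 6 × 0.79 = 4.740
  c=7: 7 × 0.74 = 5.180
  c=8: 8 × 0.66 = 5.280
  c=9: 9 × 0.62 = 5.580
  c=10: 10 × 0.53 = 5.300
  c=11: 11 × 0.44 = 4.840
  c=12: 12 × 0.37 = 4.440
Maximum at c = 9 (5.580 fledglings).

9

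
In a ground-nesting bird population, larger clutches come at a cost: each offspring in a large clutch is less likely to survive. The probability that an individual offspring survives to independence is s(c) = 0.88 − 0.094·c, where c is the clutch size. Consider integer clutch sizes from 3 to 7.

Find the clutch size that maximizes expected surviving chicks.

Expected surviving chicks = c × s(c):
  c=3: 3 × 0.598 = 1.794
  c=4: 4 × 0.504 = 2.016
  c=5: 5 × 0.410 = 2.050
  c=6: 6 × 0.316 = 1.896
  c=7: 7 × 0.222 = 1.554
Maximum at c = 5 (2.050 surviving chicks).

5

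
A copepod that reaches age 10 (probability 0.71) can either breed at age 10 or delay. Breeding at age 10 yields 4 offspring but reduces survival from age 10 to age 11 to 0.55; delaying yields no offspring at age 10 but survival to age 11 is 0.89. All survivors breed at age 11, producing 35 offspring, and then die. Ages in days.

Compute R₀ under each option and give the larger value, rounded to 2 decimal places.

breed at age 10: R₀ = 0.71 × (4 + 0.55 × 35) = 0.71 × 23.2500 = 16.5075
delay to age 11: R₀ = 0.71 × (0.89 × 35) = 0.71 × 31.1500 = 22.1165
Higher: delay to age 11 (22.1165).

22.12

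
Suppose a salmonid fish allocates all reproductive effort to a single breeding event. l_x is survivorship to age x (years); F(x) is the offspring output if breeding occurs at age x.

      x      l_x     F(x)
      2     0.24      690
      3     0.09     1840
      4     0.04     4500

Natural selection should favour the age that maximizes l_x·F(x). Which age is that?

Expected offspring if breeding at age x = l_x × F(x):
  age 2: 0.24 × 690 = 165.600
  age 3: 0.09 × 1840 = 165.600
  age 4: 0.04 × 4500 = 180.000
Maximum at age 4 (180.000).

4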